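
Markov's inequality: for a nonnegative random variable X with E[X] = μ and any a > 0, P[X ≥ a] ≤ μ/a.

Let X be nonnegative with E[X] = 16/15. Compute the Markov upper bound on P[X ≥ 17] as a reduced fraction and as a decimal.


μ = E[X] = 16/15, a = 17.
Markov: P[X ≥ 17] ≤ μ/a = (16/15)/17 = 16/255.
Numerically: ≈ 0.0627.
(Since a = 17 > μ = 1.0667, the bound 16/255 is < 1 and informative.)

P[X ≥ 17] ≤ 16/255 ≈ 0.0627.


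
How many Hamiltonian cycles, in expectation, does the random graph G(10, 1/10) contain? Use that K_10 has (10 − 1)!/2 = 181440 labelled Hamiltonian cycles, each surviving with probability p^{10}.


K_10 has (10 − 1)!/2 = 181440 labelled Hamiltonian cycles.
For each such Hamiltonian cycle H, let X_H = 1 if all 10 edges of H are present in G. Then P[X_H = 1] = p^{10} = (1/10)^{10} = 1/10000000000.
Summing the indicators: E[X] = Σ_H E[X_H] = 181440 · p^{10} = 181440 · 1/10000000000 = 567/31250000.
Numerically: E[X] ≈ 1.81e-05.

E[X] = 181440 · (1/10)^{10} = 567/31250000 ≈ 1.81e-05.


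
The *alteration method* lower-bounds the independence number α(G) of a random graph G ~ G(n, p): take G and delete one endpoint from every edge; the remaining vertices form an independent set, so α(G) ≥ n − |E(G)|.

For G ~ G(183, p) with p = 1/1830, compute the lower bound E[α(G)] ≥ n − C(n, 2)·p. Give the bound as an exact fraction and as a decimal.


E[|E(G)|] = C(183, 2)·p = 16653 · (1/1830) = 91/10.
E[α(G)] ≥ n − E[|E(G)|] = 183 − 91/10 = 1739/10.
Numerically: ≈ 173.90000.
(This is only a lower bound; the true E[α(G)] may be larger.)

E[α(G)] ≥ 1739/10 ≈ 173.90000.


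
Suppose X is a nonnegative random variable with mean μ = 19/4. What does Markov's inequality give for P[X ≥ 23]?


μ = E[X] = 19/4, a = 23.
Markov: P[X ≥ 23] ≤ μ/a = (19/4)/23 = 19/92.
Numerically: ≈ 0.2065.
(Since a = 23 > μ = 4.7500, the bound 19/92 is < 1 and informative.)

P[X ≥ 23] ≤ 19/92 ≈ 0.2065.


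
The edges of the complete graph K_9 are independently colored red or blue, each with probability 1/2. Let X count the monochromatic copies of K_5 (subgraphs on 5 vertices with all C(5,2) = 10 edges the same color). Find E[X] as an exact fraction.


Let X = Σ_S X_S over the C(9, 5) = 126 subsets S of size 5, where X_S = 1 if the K_5 on S is monochromatic.
For a fixed S, the K_5 on S has C(5, 2) = 10 edges. P[all 10 edges red] = (1/2)^10, and likewise for blue, so P[monochromatic] = 2·(1/2)^10 = 2^{1 − 10} = 1/512.
By linearity: E[X] = C(9, 5) · 2^{1 − 10} = 126 · 1/512 = 63/256.
Numerically: E[X] ≈ 0.246094.

E[X] = C(9,5)·2^(1−C(5,2)) = 63/256 ≈ 0.246094.


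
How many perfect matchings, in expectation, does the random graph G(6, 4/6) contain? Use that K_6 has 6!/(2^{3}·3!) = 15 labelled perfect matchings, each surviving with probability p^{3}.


K_6 has 6!/(2^{3}·3!) = 15 labelled perfect matchings.
For each such perfect matching H, let X_H = 1 if all 3 edges of H are present in G. Then P[X_H = 1] = p^{3} = (2/3)^{3} = 8/27.
By linearity: E[X] = Σ_H E[X_H] = 15 · p^{3} = 15 · 8/27 = 40/9.
Numerically: E[X] ≈ 4.44444.

E[X] = 15 · (2/3)^{3} = 40/9 ≈ 4.44444.


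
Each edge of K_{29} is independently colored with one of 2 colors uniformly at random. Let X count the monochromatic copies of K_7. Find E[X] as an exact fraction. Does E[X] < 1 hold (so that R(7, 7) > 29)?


E[X] = C(29, 7) · 2^{1 − 21} = 1560780 · 2^{−20} = 1560780/1048576.
As a reduced fraction: E[X] = 390195/262144 ≈ 1.48848.
Is E[X] < 1? NO.
Since E[X] ≥ 1, the first-moment bound is inconclusive at n = 29; it does NOT by itself certify R(7, 7) > 29.

E[X] = 390195/262144 ≈ 1.48848; E[X] ≥ 1; first-moment method inconclusive here.


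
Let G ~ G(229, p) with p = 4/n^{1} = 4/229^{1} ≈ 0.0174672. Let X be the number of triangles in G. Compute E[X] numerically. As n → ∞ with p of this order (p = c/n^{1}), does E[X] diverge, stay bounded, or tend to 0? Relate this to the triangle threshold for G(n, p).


Number of potential triangles: C(229, 3) = 1975354.
Each occurs with probability p³ ≈ (0.0174672)³ ≈ 5.32934121e-06.
By linearity: E[X] = C(229, 3)·p³ ≈ 1975354 · 5.32934121e-06 ≈ 10.527335.
Here α = 1, so p = 4/n is exactly at the triangle threshold p ~ 1/n. Asymptotically E[X] → c³/6 = 4³/6 = 32/3 ≈ 10.666667, a bounded constant. In this regime the triangle count is asymptotically Poisson(c³/6).

E[X] ≈ 10.527335; in regime p = Θ(1/n^{1}) E[X] stays bounded (at the triangle threshold p ~ 1/n).


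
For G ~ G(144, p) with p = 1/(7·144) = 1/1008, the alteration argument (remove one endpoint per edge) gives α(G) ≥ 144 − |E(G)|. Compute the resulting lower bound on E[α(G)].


E[|E(G)|] = C(144, 2)·p = 10296 · (1/1008) = 143/14.
E[α(G)] ≥ n − E[|E(G)|] = 144 − 143/14 = 1873/14.
Numerically: ≈ 133.786.
(This is only a lower bound; the true E[α(G)] may be larger.)

E[α(G)] ≥ 1873/14 ≈ 133.786.


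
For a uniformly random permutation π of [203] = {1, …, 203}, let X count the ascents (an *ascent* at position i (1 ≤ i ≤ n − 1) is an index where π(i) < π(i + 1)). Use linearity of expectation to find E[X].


Write X = Σ X_I over i = 1, …, 202, with X_I the indicator of one ascent.
There are 202 indicators.
For each fixed i, the pair (π(i), π(i+1)) is a uniformly random ordered pair of distinct values from {1, …, 203}; by symmetry P[π(i) < π(i+1)] = 1/2.
By linearity: E[X] = 202 · (1/2) = (203 − 1) · (1/2) = 101 ≈ 101.000000.

E[X] = 101 = 101.000000.


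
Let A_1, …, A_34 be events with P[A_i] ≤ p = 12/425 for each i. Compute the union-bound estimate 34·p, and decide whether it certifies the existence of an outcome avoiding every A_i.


Union bound: P[∪_{i=1}^{34} A_i] ≤ Σ_i P[A_i] ≤ 34·p = 34·(12/425) = 24/25.
Numerically: 24/25 ≈ 0.9600000.
Is 24/25 < 1? YES.
Since P[∪ A_i] ≤ 24/25 < 1, the complement has P[∩ A_i^c] ≥ 1 − 24/25 = 1/25 > 0, so some outcome avoids every A_i.

34·p = 24/25 ≈ 0.9600000; existence CERTIFIED by the union bound.


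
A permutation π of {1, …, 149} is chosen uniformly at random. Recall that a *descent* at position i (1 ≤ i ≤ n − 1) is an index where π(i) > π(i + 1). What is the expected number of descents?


Write X = Σ X_I over i = 1, …, 148, with X_I the indicator of one descent.
There are 148 indicators.
For each fixed i, the pair (π(i), π(i+1)) is a uniformly random ordered pair of distinct values from {1, …, 149}; by symmetry P[π(i) > π(i+1)] = 1/2.
By linearity: E[X] = 148 · (1/2) = (149 − 1) · (1/2) = 74 ≈ 74.000.

E[X] = 74 = 74.000.


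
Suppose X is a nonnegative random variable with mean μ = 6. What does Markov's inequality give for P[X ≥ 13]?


μ = E[X] = 6, a = 13.
Markov: P[X ≥ 13] ≤ μ/a = (6)/13 = 6/13.
Numerically: ≈ 0.461538.
(Since a = 13 > μ = 6.000000, the bound 6/13 is < 1 and informative.)

P[X ≥ 13] ≤ 6/13 ≈ 0.461538.


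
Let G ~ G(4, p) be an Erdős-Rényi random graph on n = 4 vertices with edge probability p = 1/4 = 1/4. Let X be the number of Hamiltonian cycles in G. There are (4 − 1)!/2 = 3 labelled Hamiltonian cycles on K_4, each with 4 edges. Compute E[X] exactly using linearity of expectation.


K_4 has (4 − 1)!/2 = 3 labelled Hamiltonian cycles.
For each such Hamiltonian cycle H, let X_H = 1 if all 4 edges of H are present in G. Then P[X_H = 1] = p^{4} = (1/4)^{4} = 1/256.
By linearity: E[X] = Σ_H E[X_H] = 3 · p^{4} = 3 · 1/256 = 3/256.
Numerically: E[X] ≈ 0.0117188.

E[X] = 3 · (1/4)^{4} = 3/256 ≈ 0.0117188.


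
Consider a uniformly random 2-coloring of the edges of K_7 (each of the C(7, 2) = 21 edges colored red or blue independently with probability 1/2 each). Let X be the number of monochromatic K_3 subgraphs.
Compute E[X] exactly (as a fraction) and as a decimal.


Let X = Σ_S X_S over the C(7, 3) = 35 subsets S of size 3, where X_S = 1 if the K_3 on S is monochromatic.
For a fixed S, the K_3 on S has C(3, 2) = 3 edges. P[all 3 edges red] = (1/2)^3, and likewise for blue, so P[monochromatic] = 2·(1/2)^3 = 2^{1 − 3} = 1/4.
By linearity: E[X] = C(7, 3) · 2^{1 − 3} = 35 · 1/4 = 35/4.
Numerically: E[X] ≈ 8.7500.

E[X] = C(7,3)·2^(1−C(3,2)) = 35/4 ≈ 8.7500.


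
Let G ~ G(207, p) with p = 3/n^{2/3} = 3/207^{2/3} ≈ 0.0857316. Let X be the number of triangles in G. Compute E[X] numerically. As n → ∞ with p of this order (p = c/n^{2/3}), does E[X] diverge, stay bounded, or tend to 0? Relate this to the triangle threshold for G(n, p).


Number of potential triangles: C(207, 3) = 1456935.
Each occurs with probability p³ ≈ (0.0857316)³ ≈ 6.30119723e-04.
By linearity: E[X] = C(207, 3)·p³ ≈ 1456935 · 6.30119723e-04 ≈ 918.043478.
Since α = 2/3 < 1, p = c/n^{2/3} ≫ 1/n is above the triangle threshold p ~ 1/n. Asymptotically E[X] ~ (c³/6)·n^{3(1−α)} = (3³/6)·n^{1} → ∞; triangles are abundant w.h.p.

E[X] ≈ 918.043478; in regime p = Θ(1/n^{2/3}) E[X] diverges (above the triangle threshold p ~ 1/n).


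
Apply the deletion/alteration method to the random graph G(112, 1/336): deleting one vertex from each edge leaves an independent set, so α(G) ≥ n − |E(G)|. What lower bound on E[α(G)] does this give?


E[|E(G)|] = C(112, 2)·p = 6216 · (1/336) = 37/2.
E[α(G)] ≥ n − E[|E(G)|] = 112 − 37/2 = 187/2.
Numerically: ≈ 93.500000.
(This is only a lower bound; the true E[α(G)] may be larger.)

E[α(G)] ≥ 187/2 ≈ 93.500000.


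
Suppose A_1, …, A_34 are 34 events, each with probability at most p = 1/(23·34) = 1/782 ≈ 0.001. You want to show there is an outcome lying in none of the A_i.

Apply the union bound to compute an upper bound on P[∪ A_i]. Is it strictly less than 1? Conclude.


Union bound: P[∪_{i=1}^{34} A_i] ≤ Σ_i P[A_i] ≤ 34·p = 34·(1/782) = 1/23.
Numerically: 1/23 ≈ 0.043.
Is 1/23 < 1? YES.
Since P[∪ A_i] ≤ 1/23 < 1, the complement has P[∩ A_i^c] ≥ 1 − 1/23 = 22/23 > 0, so some outcome avoids every A_i.

34·p = 1/23 ≈ 0.043; existence CERTIFIED by the union bound.


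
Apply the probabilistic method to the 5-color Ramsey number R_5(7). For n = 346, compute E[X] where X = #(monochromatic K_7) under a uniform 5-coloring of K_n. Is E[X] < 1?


E[X] = C(346, 7) · 5^{1 − 21} = 110809404801480 · 5^{−20} = 110809404801480/95367431640625.
As a reduced fraction: E[X] = 22161880960296/19073486328125 ≈ 1.1619208.
Is E[X] < 1? NO.
Since E[X] ≥ 1, the first-moment bound is inconclusive at n = 346; it does NOT by itself certify R_5(7) > 346.

E[X] = 22161880960296/19073486328125 ≈ 1.1619208; E[X] ≥ 1; first-moment method inconclusive here.


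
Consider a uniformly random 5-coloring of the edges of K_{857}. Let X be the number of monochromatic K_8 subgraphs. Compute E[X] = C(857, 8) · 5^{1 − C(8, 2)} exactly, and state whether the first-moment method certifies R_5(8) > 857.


E[X] = C(857, 8) · 5^{1 − 28} = 6983854138365964575 · 5^{−27} = 6983854138365964575/7450580596923828125.
As a reduced fraction: E[X] = 279354165534638583/298023223876953125 ≈ 0.937.
Is E[X] < 1? YES.
Since E[X] < 1, there exists a 5-coloring of K_{857} with no monochromatic K_8; hence R_5(8) > 857.

E[X] = 279354165534638583/298023223876953125 ≈ 0.937; E[X] < 1, so R_5(8) > 857.


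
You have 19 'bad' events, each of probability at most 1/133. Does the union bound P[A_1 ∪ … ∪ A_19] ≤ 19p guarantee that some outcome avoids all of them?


Union bound: P[∪_{i=1}^{19} A_i] ≤ Σ_i P[A_i] ≤ 19·p = 19·(1/133) = 1/7.
Numerically: 1/7 ≈ 0.1429.
Is 1/7 < 1? YES.
Since P[∪ A_i] ≤ 1/7 < 1, the complement has P[∩ A_i^c] ≥ 1 − 1/7 = 6/7 > 0, so some outcome avoids every A_i.

19·p = 1/7 ≈ 0.1429; existence CERTIFIED by the union bound.


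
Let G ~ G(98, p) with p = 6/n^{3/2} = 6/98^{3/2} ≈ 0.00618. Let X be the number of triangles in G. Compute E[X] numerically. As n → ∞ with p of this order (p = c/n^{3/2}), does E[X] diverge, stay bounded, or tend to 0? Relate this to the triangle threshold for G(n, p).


Number of potential triangles: C(98, 3) = 152096.
Each occurs with probability p³ ≈ (0.00618)³ ≈ 2.36557e-07.
By linearity: E[X] = C(98, 3)·p³ ≈ 152096 · 2.36557e-07 ≈ 0.036.
Since α = 3/2 > 1, p = c/n^{3/2} = o(1/n) is below the triangle threshold p ~ 1/n. Asymptotically E[X] ~ (c³/6)·n^{3(1−α)} = (6³/6)·n^{-1.5} → 0, so by Markov's inequality G has no triangles w.h.p.

E[X] ≈ 0.036; in regime p = Θ(1/n^{3/2}) E[X] tends to 0 (below the triangle threshold p ~ 1/n).


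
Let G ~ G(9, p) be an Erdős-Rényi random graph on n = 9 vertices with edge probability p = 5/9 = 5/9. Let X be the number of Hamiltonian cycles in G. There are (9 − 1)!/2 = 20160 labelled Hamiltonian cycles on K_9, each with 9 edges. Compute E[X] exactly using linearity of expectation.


K_9 has (9 − 1)!/2 = 20160 labelled Hamiltonian cycles.
For each such Hamiltonian cycle H, let X_H = 1 if all 9 edges of H are present in G. Then P[X_H = 1] = p^{9} = (5/9)^{9} = 1953125/387420489.
Summing the indicators: E[X] = Σ_H E[X_H] = 20160 · p^{9} = 20160 · 1953125/387420489 = 4375000000/43046721.
Numerically: E[X] ≈ 101.63.

E[X] = 20160 · (5/9)^{9} = 4375000000/43046721 ≈ 101.63.


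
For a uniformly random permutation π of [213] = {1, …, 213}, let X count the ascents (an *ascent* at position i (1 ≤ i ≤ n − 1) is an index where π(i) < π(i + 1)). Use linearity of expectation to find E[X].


Write X = Σ X_I over i = 1, …, 212, with X_I the indicator of one ascent.
There are 212 indicators.
For each fixed i, the pair (π(i), π(i+1)) is a uniformly random ordered pair of distinct values from {1, …, 213}; by symmetry P[π(i) < π(i+1)] = 1/2.
By linearity: E[X] = 212 · (1/2) = (213 − 1) · (1/2) = 106 ≈ 106.0000.

E[X] = 106 = 106.0000.


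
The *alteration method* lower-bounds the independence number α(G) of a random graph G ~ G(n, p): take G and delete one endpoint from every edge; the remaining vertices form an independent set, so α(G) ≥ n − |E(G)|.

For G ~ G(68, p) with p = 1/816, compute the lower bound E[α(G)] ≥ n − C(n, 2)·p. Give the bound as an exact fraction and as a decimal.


E[|E(G)|] = C(68, 2)·p = 2278 · (1/816) = 67/24.
E[α(G)] ≥ n − E[|E(G)|] = 68 − 67/24 = 1565/24.
Numerically: ≈ 65.208.
(This is only a lower bound; the true E[α(G)] may be larger.)

E[α(G)] ≥ 1565/24 ≈ 65.208.


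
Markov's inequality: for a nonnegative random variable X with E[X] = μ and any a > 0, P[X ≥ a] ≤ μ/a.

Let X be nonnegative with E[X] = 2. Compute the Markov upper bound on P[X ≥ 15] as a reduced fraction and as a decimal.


μ = E[X] = 2, a = 15.
Markov: P[X ≥ 15] ≤ μ/a = (2)/15 = 2/15.
Numerically: ≈ 0.13333.
(Since a = 15 > μ = 2.00000, the bound 2/15 is < 1 and informative.)

P[X ≥ 15] ≤ 2/15 ≈ 0.13333.


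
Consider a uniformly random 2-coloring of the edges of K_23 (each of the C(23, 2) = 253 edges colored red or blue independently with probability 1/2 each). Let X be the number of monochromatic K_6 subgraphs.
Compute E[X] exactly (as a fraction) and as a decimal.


Let X = Σ_S X_S over the C(23, 6) = 100947 subsets S of size 6, where X_S = 1 if the K_6 on S is monochromatic.
For a fixed S, the K_6 on S has C(6, 2) = 15 edges. P[all 15 edges red] = (1/2)^15, and likewise for blue, so P[monochromatic] = 2·(1/2)^15 = 2^{1 − 15} = 1/16384.
By linearity of expectation: E[X] = C(23, 6) · 2^{1 − 15} = 100947 · 1/16384 = 100947/16384.
Numerically: E[X] ≈ 6.161316.

E[X] = C(23,6)·2^(1−C(6,2)) = 100947/16384 ≈ 6.161316.


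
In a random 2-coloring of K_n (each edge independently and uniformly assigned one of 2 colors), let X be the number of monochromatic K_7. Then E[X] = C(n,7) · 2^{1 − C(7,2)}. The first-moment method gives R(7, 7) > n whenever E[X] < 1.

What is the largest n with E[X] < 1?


We need C(n, 7) · 2^{1 − 21} < 1, i.e. C(n, 7) < 2^{21 − 1} = 1048576.
Check values of n near the boundary:
  n = 23: C(23, 7) = 245157; 245157 < 1048576? YES
  n = 24: C(24, 7) = 346104; 346104 < 1048576? YES
  n = 25: C(25, 7) = 480700; 480700 < 1048576? YES
  n = 26: C(26, 7) = 657800; 657800 < 1048576? YES
  n = 27: C(27, 7) = 888030; 888030 < 1048576? YES
  n = 28: C(28, 7) = 1184040; 1184040 < 1048576? NO
  n = 29: C(29, 7) = 1560780; 1560780 < 1048576? NO
  n = 30: C(30, 7) = 2035800; 2035800 < 1048576? NO
The largest n with C(n, 7) < 1048576 is n = 27 (where E[X] = 444015/524288 ≈ 0.84689). Hence R(7, 7) > 27, i.e. R(7, 7) ≥ 28.

Largest n = 27; hence R(7, 7) > 27.


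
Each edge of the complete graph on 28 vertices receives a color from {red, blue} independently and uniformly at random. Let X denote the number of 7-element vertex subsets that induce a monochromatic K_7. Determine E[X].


Let X = Σ_S X_S over the C(28, 7) = 1184040 subsets S of size 7, where X_S = 1 if the K_7 on S is monochromatic.
For a fixed S, the K_7 on S has C(7, 2) = 21 edges. P[all 21 edges red] = (1/2)^21, and likewise for blue, so P[monochromatic] = 2·(1/2)^21 = 2^{1 − 21} = 1/1048576.
By linearity of expectation: E[X] = C(28, 7) · 2^{1 − 21} = 1184040 · 1/1048576 = 148005/131072.
Numerically: E[X] ≈ 1.129.

E[X] = C(28,7)·2^(1−C(7,2)) = 148005/131072 ≈ 1.129.


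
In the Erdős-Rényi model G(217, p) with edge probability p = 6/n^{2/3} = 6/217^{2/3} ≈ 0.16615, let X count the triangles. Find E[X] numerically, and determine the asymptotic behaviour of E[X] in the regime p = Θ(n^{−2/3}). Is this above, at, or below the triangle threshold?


Number of potential triangles: C(217, 3) = 1679580.
Each occurs with probability p³ ≈ (0.16615)³ ≈ 4.5870585e-03.
By linearity: E[X] = C(217, 3)·p³ ≈ 1679580 · 4.5870585e-03 ≈ 7704.33180.
Since α = 2/3 < 1, p = c/n^{2/3} ≫ 1/n is above the triangle threshold p ~ 1/n. Asymptotically E[X] ~ (c³/6)·n^{3(1−α)} = (6³/6)·n^{1} → ∞; triangles are abundant w.h.p.

E[X] ≈ 7704.33180; in regime p = Θ(1/n^{2/3}) E[X] diverges (above the triangle threshold p ~ 1/n).


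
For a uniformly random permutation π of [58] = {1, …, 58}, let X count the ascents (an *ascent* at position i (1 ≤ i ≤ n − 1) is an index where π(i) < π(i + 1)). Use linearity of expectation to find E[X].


Write X = Σ X_I over i = 1, …, 57, with X_I the indicator of one ascent.
There are 57 indicators.
For each fixed i, the pair (π(i), π(i+1)) is a uniformly random ordered pair of distinct values from {1, …, 58}; by symmetry P[π(i) < π(i+1)] = 1/2.
By linearity: E[X] = 57 · (1/2) = (58 − 1) · (1/2) = 57/2 ≈ 28.500.

E[X] = 57/2 = 28.500.


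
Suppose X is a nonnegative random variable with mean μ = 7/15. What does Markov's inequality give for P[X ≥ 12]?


μ = E[X] = 7/15, a = 12.
Markov: P[X ≥ 12] ≤ μ/a = (7/15)/12 = 7/180.
Numerically: ≈ 0.038889.
(Since a = 12 > μ = 0.466667, the bound 7/180 is < 1 and informative.)

P[X ≥ 12] ≤ 7/180 ≈ 0.038889.


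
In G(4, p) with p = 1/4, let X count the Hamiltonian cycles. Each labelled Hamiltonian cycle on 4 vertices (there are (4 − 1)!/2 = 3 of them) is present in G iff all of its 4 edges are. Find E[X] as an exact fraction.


K_4 has (4 − 1)!/2 = 3 labelled Hamiltonian cycles.
For each such Hamiltonian cycle H, let X_H = 1 if all 4 edges of H are present in G. Then P[X_H = 1] = p^{4} = (1/4)^{4} = 1/256.
By linearity of expectation: E[X] = Σ_H E[X_H] = 3 · p^{4} = 3 · 1/256 = 3/256.
Numerically: E[X] ≈ 0.011719.

E[X] = 3 · (1/4)^{4} = 3/256 ≈ 0.011719.


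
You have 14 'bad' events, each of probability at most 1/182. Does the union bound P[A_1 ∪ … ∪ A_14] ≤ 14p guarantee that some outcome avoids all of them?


Union bound: P[∪_{i=1}^{14} A_i] ≤ Σ_i P[A_i] ≤ 14·p = 14·(1/182) = 1/13.
Numerically: 1/13 ≈ 0.0769.
Is 1/13 < 1? YES.
Since P[∪ A_i] ≤ 1/13 < 1, the complement has P[∩ A_i^c] ≥ 1 − 1/13 = 12/13 > 0, so some outcome avoids every A_i.

14·p = 1/13 ≈ 0.0769; existence CERTIFIED by the union bound.


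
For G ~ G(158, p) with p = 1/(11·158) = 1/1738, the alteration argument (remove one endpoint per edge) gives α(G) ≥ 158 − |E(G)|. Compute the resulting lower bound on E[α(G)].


E[|E(G)|] = C(158, 2)·p = 12403 · (1/1738) = 157/22.
E[α(G)] ≥ n − E[|E(G)|] = 158 − 157/22 = 3319/22.
Numerically: ≈ 150.863636.
(This is only a lower bound; the true E[α(G)] may be larger.)

E[α(G)] ≥ 3319/22 ≈ 150.863636.


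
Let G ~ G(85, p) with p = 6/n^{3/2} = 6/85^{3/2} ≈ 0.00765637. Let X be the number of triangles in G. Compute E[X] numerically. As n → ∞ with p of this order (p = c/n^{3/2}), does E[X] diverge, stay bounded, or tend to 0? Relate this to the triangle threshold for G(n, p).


Number of potential triangles: C(85, 3) = 98770.
Each occurs with probability p³ ≈ (0.00765637)³ ≈ 4.48816263e-07.
By linearity: E[X] = C(85, 3)·p³ ≈ 98770 · 4.48816263e-07 ≈ 0.044330.
Since α = 3/2 > 1, p = c/n^{3/2} = o(1/n) is below the triangle threshold p ~ 1/n. Asymptotically E[X] ~ (c³/6)·n^{3(1−α)} = (6³/6)·n^{-1.5} → 0, so by Markov's inequality G has no triangles w.h.p.

E[X] ≈ 0.044330; in regime p = Θ(1/n^{3/2}) E[X] tends to 0 (below the triangle threshold p ~ 1/n).


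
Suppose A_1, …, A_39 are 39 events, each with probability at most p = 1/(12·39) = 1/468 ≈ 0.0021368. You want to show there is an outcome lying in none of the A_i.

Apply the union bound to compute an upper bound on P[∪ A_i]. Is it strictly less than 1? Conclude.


Union bound: P[∪_{i=1}^{39} A_i] ≤ Σ_i P[A_i] ≤ 39·p = 39·(1/468) = 1/12.
Numerically: 1/12 ≈ 0.0833333.
Is 1/12 < 1? YES.
Since P[∪ A_i] ≤ 1/12 < 1, the complement has P[∩ A_i^c] ≥ 1 − 1/12 = 11/12 > 0, so some outcome avoids every A_i.

39·p = 1/12 ≈ 0.0833333; existence CERTIFIED by the union bound.


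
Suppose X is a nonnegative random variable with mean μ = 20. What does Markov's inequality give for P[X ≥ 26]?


μ = E[X] = 20, a = 26.
Markov: P[X ≥ 26] ≤ μ/a = (20)/26 = 10/13.
Numerically: ≈ 0.76923.
(Since a = 26 > μ = 20.00000, the bound 10/13 is < 1 and informative.)

P[X ≥ 26] ≤ 10/13 ≈ 0.76923.


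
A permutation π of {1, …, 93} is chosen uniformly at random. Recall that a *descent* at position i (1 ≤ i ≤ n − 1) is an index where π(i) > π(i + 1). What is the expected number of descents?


Write X = Σ X_I over i = 1, …, 92, with X_I the indicator of one descent.
There are 92 indicators.
For each fixed i, the pair (π(i), π(i+1)) is a uniformly random ordered pair of distinct values from {1, …, 93}; by symmetry P[π(i) > π(i+1)] = 1/2.
By linearity: E[X] = 92 · (1/2) = (93 − 1) · (1/2) = 46 ≈ 46.0000.

E[X] = 46 = 46.0000.


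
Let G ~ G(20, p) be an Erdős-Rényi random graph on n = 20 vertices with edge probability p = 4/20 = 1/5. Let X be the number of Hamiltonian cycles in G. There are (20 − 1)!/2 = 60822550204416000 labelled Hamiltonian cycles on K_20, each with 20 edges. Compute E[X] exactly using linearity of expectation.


K_20 has (20 − 1)!/2 = 60822550204416000 labelled Hamiltonian cycles.
For each such Hamiltonian cycle H, let X_H = 1 if all 20 edges of H are present in G. Then P[X_H = 1] = p^{20} = (1/5)^{20} = 1/95367431640625.
By linearity: E[X] = Σ_H E[X_H] = 60822550204416000 · p^{20} = 60822550204416000 · 1/95367431640625 = 486580401635328/762939453125.
Numerically: E[X] ≈ 637.77.

E[X] = 60822550204416000 · (1/5)^{20} = 486580401635328/762939453125 ≈ 637.77.


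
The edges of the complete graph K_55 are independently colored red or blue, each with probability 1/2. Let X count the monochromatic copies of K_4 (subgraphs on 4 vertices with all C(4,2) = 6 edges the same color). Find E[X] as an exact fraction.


Let X = Σ_S X_S over the C(55, 4) = 341055 subsets S of size 4, where X_S = 1 if the K_4 on S is monochromatic.
For a fixed S, the K_4 on S has C(4, 2) = 6 edges. P[all 6 edges red] = (1/2)^6, and likewise for blue, so P[monochromatic] = 2·(1/2)^6 = 2^{1 − 6} = 1/32.
Summing: E[X] = C(55, 4) · 2^{1 − 6} = 341055 · 1/32 = 341055/32.
Numerically: E[X] ≈ 10657.96875.

E[X] = C(55,4)·2^(1−C(4,2)) = 341055/32 ≈ 10657.96875.


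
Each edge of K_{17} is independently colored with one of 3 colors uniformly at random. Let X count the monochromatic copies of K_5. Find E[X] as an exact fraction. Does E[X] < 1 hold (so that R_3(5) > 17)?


E[X] = C(17, 5) · 3^{1 − 10} = 6188 · 3^{−9} = 6188/19683.
As a reduced fraction: E[X] = 6188/19683 ≈ 0.314383.
Is E[X] < 1? YES.
Since E[X] < 1, there exists a 3-coloring of K_{17} with no monochromatic K_5; hence R_3(5) > 17.

E[X] = 6188/19683 ≈ 0.314383; E[X] < 1, so R_3(5) > 17.


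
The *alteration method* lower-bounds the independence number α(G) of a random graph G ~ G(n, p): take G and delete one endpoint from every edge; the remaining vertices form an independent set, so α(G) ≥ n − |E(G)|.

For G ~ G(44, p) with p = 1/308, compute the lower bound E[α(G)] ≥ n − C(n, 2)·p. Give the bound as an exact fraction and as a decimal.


E[|E(G)|] = C(44, 2)·p = 946 · (1/308) = 43/14.
E[α(G)] ≥ n − E[|E(G)|] = 44 − 43/14 = 573/14.
Numerically: ≈ 40.928571.
(This is only a lower bound; the true E[α(G)] may be larger.)

E[α(G)] ≥ 573/14 ≈ 40.928571.


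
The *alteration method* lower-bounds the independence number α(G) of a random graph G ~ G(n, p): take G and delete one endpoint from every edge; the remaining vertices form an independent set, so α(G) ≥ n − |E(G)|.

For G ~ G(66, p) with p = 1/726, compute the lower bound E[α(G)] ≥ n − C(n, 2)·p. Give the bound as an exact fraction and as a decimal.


E[|E(G)|] = C(66, 2)·p = 2145 · (1/726) = 65/22.
E[α(G)] ≥ n − E[|E(G)|] = 66 − 65/22 = 1387/22.
Numerically: ≈ 63.045.
(This is only a lower bound; the true E[α(G)] may be larger.)

E[α(G)] ≥ 1387/22 ≈ 63.045.


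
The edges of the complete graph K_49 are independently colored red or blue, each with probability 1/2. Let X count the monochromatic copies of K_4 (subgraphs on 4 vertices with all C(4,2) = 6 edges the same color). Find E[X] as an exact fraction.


Let X = Σ_S X_S over the C(49, 4) = 211876 subsets S of size 4, where X_S = 1 if the K_4 on S is monochromatic.
For a fixed S, the K_4 on S has C(4, 2) = 6 edges. P[all 6 edges red] = (1/2)^6, and likewise for blue, so P[monochromatic] = 2·(1/2)^6 = 2^{1 − 6} = 1/32.
By linearity: E[X] = C(49, 4) · 2^{1 − 6} = 211876 · 1/32 = 52969/8.
Numerically: E[X] ≈ 6621.1250.

E[X] = C(49,4)·2^(1−C(4,2)) = 52969/8 ≈ 6621.1250.


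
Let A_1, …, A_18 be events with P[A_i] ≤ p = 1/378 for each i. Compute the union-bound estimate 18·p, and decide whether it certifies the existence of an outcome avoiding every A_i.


Union bound: P[∪_{i=1}^{18} A_i] ≤ Σ_i P[A_i] ≤ 18·p = 18·(1/378) = 1/21.
Numerically: 1/21 ≈ 0.04762.
Is 1/21 < 1? YES.
Since P[∪ A_i] ≤ 1/21 < 1, the complement has P[∩ A_i^c] ≥ 1 − 1/21 = 20/21 > 0, so some outcome avoids every A_i.

18·p = 1/21 ≈ 0.04762; existence CERTIFIED by the union bound.


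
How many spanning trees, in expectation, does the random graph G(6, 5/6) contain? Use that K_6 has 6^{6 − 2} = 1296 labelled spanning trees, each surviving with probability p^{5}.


K_6 has 6^{6 − 2} = 1296 labelled spanning trees.
For each such spanning tree H, let X_H = 1 if all 5 edges of H are present in G. Then P[X_H = 1] = p^{5} = (5/6)^{5} = 3125/7776.
Summing the indicators: E[X] = Σ_H E[X_H] = 1296 · p^{5} = 1296 · 3125/7776 = 3125/6.
Numerically: E[X] ≈ 520.83.

E[X] = 1296 · (5/6)^{5} = 3125/6 ≈ 520.83.


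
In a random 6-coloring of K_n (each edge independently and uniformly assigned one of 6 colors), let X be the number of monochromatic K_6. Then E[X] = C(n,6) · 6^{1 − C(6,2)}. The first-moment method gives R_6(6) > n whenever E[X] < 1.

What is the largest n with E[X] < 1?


We need C(n, 6) · 6^{1 − 15} < 1, i.e. C(n, 6) < 6^{15 − 1} = 78364164096.
Check values of n near the boundary:
  n = 193: C(193, 6) = 66364016544; 66364016544 < 78364164096? YES
  n = 194: C(194, 6) = 68482017072; 68482017072 < 78364164096? YES
  n = 195: C(195, 6) = 70656049360; 70656049360 < 78364164096? YES
  n = 196: C(196, 6) = 72887293024; 72887293024 < 78364164096? YES
  n = 197: C(197, 6) = 75176946208; 75176946208 < 78364164096? YES
  n = 198: C(198, 6) = 77526225777; 77526225777 < 78364164096? YES
  n = 199: C(199, 6) = 79936367511; 79936367511 < 78364164096? NO
  n = 200: C(200, 6) = 82408626300; 82408626300 < 78364164096? NO
The largest n with C(n, 6) < 78364164096 is n = 198 (where E[X] = 25842075259/26121388032 ≈ 0.9893). Hence R_6(6) > 198, i.e. R_6(6) ≥ 199.

Largest n = 198; hence R_6(6) > 198.


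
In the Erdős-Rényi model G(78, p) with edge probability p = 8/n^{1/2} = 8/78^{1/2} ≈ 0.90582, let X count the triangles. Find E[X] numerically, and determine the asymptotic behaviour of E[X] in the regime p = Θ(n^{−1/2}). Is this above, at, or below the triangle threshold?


Number of potential triangles: C(78, 3) = 76076.
Each occurs with probability p³ ≈ (0.90582)³ ≈ 7.4323826e-01.
By linearity: E[X] = C(78, 3)·p³ ≈ 76076 · 7.4323826e-01 ≈ 56542.59374.
Since α = 1/2 < 1, p = c/n^{1/2} ≫ 1/n is above the triangle threshold p ~ 1/n. Asymptotically E[X] ~ (c³/6)·n^{3(1−α)} = (8³/6)·n^{1.5} → ∞; triangles are abundant w.h.p.

E[X] ≈ 56542.59374; in regime p = Θ(1/n^{1/2}) E[X] diverges (above the triangle threshold p ~ 1/n).


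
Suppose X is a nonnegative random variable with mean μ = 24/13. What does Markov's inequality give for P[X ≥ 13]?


μ = E[X] = 24/13, a = 13.
Markov: P[X ≥ 13] ≤ μ/a = (24/13)/13 = 24/169.
Numerically: ≈ 0.142012.
(Since a = 13 > μ = 1.846154, the bound 24/169 is < 1 and informative.)

P[X ≥ 13] ≤ 24/169 ≈ 0.142012.


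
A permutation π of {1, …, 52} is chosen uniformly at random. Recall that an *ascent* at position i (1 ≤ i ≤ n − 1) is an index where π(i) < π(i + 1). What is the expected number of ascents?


Write X = Σ X_I over i = 1, …, 51, with X_I the indicator of one ascent.
There are 51 indicators.
For each fixed i, the pair (π(i), π(i+1)) is a uniformly random ordered pair of distinct values from {1, …, 52}; by symmetry P[π(i) < π(i+1)] = 1/2.
By linearity: E[X] = 51 · (1/2) = (52 − 1) · (1/2) = 51/2 ≈ 25.5000.

E[X] = 51/2 = 25.5000.


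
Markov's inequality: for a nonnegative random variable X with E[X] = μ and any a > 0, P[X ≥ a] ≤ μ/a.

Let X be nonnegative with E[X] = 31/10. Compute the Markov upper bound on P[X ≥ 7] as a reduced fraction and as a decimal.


μ = E[X] = 31/10, a = 7.
Markov: P[X ≥ 7] ≤ μ/a = (31/10)/7 = 31/70.
Numerically: ≈ 0.44286.
(Since a = 7 > μ = 3.10000, the bound 31/70 is < 1 and informative.)

P[X ≥ 7] ≤ 31/70 ≈ 0.44286.


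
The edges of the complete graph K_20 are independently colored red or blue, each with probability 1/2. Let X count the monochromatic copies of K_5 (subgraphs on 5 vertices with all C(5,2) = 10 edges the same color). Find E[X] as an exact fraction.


Let X = Σ_S X_S over the C(20, 5) = 15504 subsets S of size 5, where X_S = 1 if the K_5 on S is monochromatic.
For a fixed S, the K_5 on S has C(5, 2) = 10 edges. P[all 10 edges red] = (1/2)^10, and likewise for blue, so P[monochromatic] = 2·(1/2)^10 = 2^{1 − 10} = 1/512.
By linearity of expectation: E[X] = C(20, 5) · 2^{1 − 10} = 15504 · 1/512 = 969/32.
Numerically: E[X] ≈ 30.2812.

E[X] = C(20,5)·2^(1−C(5,2)) = 969/32 ≈ 30.2812.


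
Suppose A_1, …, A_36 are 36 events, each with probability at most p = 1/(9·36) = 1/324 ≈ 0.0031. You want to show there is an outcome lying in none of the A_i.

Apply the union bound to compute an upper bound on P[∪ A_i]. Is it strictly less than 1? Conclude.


Union bound: P[∪_{i=1}^{36} A_i] ≤ Σ_i P[A_i] ≤ 36·p = 36·(1/324) = 1/9.
Numerically: 1/9 ≈ 0.1111.
Is 1/9 < 1? YES.
Since P[∪ A_i] ≤ 1/9 < 1, the complement has P[∩ A_i^c] ≥ 1 − 1/9 = 8/9 > 0, so some outcome avoids every A_i.

36·p = 1/9 ≈ 0.1111; existence CERTIFIED by the union bound.


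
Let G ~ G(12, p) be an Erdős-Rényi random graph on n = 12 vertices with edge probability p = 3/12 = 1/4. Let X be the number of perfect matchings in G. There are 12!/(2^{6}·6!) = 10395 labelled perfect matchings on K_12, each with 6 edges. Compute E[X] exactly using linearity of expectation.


K_12 has 12!/(2^{6}·6!) = 10395 labelled perfect matchings.
For each such perfect matching H, let X_H = 1 if all 6 edges of H are present in G. Then P[X_H = 1] = p^{6} = (1/4)^{6} = 1/4096.
By linearity: E[X] = Σ_H E[X_H] = 10395 · p^{6} = 10395 · 1/4096 = 10395/4096.
Numerically: E[X] ≈ 2.538.

E[X] = 10395 · (1/4)^{6} = 10395/4096 ≈ 2.538.


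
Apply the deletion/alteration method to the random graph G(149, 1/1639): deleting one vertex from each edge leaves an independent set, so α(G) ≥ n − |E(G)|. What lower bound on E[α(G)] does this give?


E[|E(G)|] = C(149, 2)·p = 11026 · (1/1639) = 74/11.
E[α(G)] ≥ n − E[|E(G)|] = 149 − 74/11 = 1565/11.
Numerically: ≈ 142.27273.
(This is only a lower bound; the true E[α(G)] may be larger.)

E[α(G)] ≥ 1565/11 ≈ 142.27273.


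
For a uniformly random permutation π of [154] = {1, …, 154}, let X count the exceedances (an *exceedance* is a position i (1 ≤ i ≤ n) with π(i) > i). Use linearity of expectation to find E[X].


Write X = Σ_{i=1}^{154} X_i, where X_i = 1_{π(i) > i}.
For each fixed i, π(i) is uniform over {1, …, 154} (marginal of a uniform permutation), so P[π(i) > i] = (n − i)/n. Summing: Σ_{i=1}^{154} (n − i)/n = (0 + 1 + … + 153)/154 = 154(154 − 1)/(2·154) = (154 − 1)/2.
Hence E[X] = Σ_{i=1}^{154} (154 − i)/154 = 153/2 ≈ 76.500.

E[X] = 153/2 = 76.500.


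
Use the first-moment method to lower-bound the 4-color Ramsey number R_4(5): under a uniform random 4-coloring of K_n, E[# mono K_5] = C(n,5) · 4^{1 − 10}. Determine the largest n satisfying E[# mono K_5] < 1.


We need C(n, 5) · 4^{1 − 10} < 1, i.e. C(n, 5) < 4^{10 − 1} = 262144.
Check values of n near the boundary:
  n = 30: C(30, 5) = 142506; 142506 < 262144? YES
  n = 31: C(31, 5) = 169911; 169911 < 262144? YES
  n = 32: C(32, 5) = 201376; 201376 < 262144? YES
  n = 33: C(33, 5) = 237336; 237336 < 262144? YES
  n = 34: C(34, 5) = 278256; 278256 < 262144? NO
  n = 35: C(35, 5) = 324632; 324632 < 262144? NO
The largest n with C(n, 5) < 262144 is n = 33 (where E[X] = 29667/32768 ≈ 0.905). Hence R_4(5) > 33, i.e. R_4(5) ≥ 34.

Largest n = 33; hence R_4(5) > 33.


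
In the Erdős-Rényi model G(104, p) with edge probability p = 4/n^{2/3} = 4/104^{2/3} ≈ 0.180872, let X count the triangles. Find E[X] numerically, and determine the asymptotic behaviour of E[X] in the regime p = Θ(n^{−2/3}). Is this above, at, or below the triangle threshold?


Number of potential triangles: C(104, 3) = 182104.
Each occurs with probability p³ ≈ (0.180872)³ ≈ 5.91715976e-03.
By linearity: E[X] = C(104, 3)·p³ ≈ 182104 · 5.91715976e-03 ≈ 1077.538462.
Since α = 2/3 < 1, p = c/n^{2/3} ≫ 1/n is above the triangle threshold p ~ 1/n. Asymptotically E[X] ~ (c³/6)·n^{3(1−α)} = (4³/6)·n^{1} → ∞; triangles are abundant w.h.p.

E[X] ≈ 1077.538462; in regime p = Θ(1/n^{2/3}) E[X] diverges (above the triangle threshold p ~ 1/n).


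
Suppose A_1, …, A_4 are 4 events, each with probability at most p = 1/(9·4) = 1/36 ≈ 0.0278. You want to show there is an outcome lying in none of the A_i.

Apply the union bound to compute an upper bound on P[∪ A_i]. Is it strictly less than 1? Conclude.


Union bound: P[∪_{i=1}^{4} A_i] ≤ Σ_i P[A_i] ≤ 4·p = 4·(1/36) = 1/9.
Numerically: 1/9 ≈ 0.1111.
Is 1/9 < 1? YES.
Since P[∪ A_i] ≤ 1/9 < 1, the complement has P[∩ A_i^c] ≥ 1 − 1/9 = 8/9 > 0, so some outcome avoids every A_i.

4·p = 1/9 ≈ 0.1111; existence CERTIFIED by the union bound.


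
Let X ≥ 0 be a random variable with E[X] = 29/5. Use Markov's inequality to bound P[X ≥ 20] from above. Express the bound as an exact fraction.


μ = E[X] = 29/5, a = 20.
Markov: P[X ≥ 20] ≤ μ/a = (29/5)/20 = 29/100.
Numerically: ≈ 0.2900.
(Since a = 20 > μ = 5.8000, the bound 29/100 is < 1 and informative.)

P[X ≥ 20] ≤ 29/100 ≈ 0.2900.


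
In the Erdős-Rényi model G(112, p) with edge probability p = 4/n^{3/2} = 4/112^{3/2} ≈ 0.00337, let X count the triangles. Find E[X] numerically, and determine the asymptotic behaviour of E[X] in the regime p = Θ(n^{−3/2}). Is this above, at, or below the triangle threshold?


Number of potential triangles: C(112, 3) = 227920.
Each occurs with probability p³ ≈ (0.00337)³ ≈ 3.84325e-08.
By linearity: E[X] = C(112, 3)·p³ ≈ 227920 · 3.84325e-08 ≈ 0.009.
Since α = 3/2 > 1, p = c/n^{3/2} = o(1/n) is below the triangle threshold p ~ 1/n. Asymptotically E[X] ~ (c³/6)·n^{3(1−α)} = (4³/6)·n^{-1.5} → 0, so by Markov's inequality G has no triangles w.h.p.

E[X] ≈ 0.009; in regime p = Θ(1/n^{3/2}) E[X] tends to 0 (below the triangle threshold p ~ 1/n).


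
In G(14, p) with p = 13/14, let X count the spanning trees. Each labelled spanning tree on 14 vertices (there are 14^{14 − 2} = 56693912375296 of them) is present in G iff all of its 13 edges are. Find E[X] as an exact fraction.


K_14 has 14^{14 − 2} = 56693912375296 labelled spanning trees.
For each such spanning tree H, let X_H = 1 if all 13 edges of H are present in G. Then P[X_H = 1] = p^{13} = (13/14)^{13} = 302875106592253/793714773254144.
By linearity of expectation: E[X] = Σ_H E[X_H] = 56693912375296 · p^{13} = 56693912375296 · 302875106592253/793714773254144 = 302875106592253/14.
Numerically: E[X] ≈ 2.16e+13.

E[X] = 56693912375296 · (13/14)^{13} = 302875106592253/14 ≈ 2.16e+13.


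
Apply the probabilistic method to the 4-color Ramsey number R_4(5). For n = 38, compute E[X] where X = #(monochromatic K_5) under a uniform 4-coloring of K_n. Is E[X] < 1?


E[X] = C(38, 5) · 4^{1 − 10} = 501942 · 4^{−9} = 501942/262144.
As a reduced fraction: E[X] = 250971/131072 ≈ 1.9148.
Is E[X] < 1? NO.
Since E[X] ≥ 1, the first-moment bound is inconclusive at n = 38; it does NOT by itself certify R_4(5) > 38.

E[X] = 250971/131072 ≈ 1.9148; E[X] ≥ 1; first-moment method inconclusive here.


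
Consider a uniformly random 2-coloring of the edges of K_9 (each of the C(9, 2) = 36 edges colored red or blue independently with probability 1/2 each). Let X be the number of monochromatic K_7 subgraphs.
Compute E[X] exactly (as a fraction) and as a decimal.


Let X = Σ_S X_S over the C(9, 7) = 36 subsets S of size 7, where X_S = 1 if the K_7 on S is monochromatic.
For a fixed S, the K_7 on S has C(7, 2) = 21 edges. P[all 21 edges red] = (1/2)^21, and likewise for blue, so P[monochromatic] = 2·(1/2)^21 = 2^{1 − 21} = 1/1048576.
By linearity of expectation: E[X] = C(9, 7) · 2^{1 − 21} = 36 · 1/1048576 = 9/262144.
Numerically: E[X] ≈ 0.0000.

E[X] = C(9,7)·2^(1−C(7,2)) = 9/262144 ≈ 0.0000.


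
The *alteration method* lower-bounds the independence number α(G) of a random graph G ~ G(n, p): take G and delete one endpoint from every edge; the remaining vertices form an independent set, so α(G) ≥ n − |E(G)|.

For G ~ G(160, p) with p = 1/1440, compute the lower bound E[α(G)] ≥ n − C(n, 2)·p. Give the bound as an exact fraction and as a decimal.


E[|E(G)|] = C(160, 2)·p = 12720 · (1/1440) = 53/6.
E[α(G)] ≥ n − E[|E(G)|] = 160 − 53/6 = 907/6.
Numerically: ≈ 151.16667.
(This is only a lower bound; the true E[α(G)] may be larger.)

E[α(G)] ≥ 907/6 ≈ 151.16667.


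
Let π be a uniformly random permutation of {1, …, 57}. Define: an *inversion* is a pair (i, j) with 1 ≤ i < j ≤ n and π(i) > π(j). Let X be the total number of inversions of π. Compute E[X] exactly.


Write X = Σ X_I over the C(57, 2) = 1596 pairs i < j, with X_I the indicator of one inversion.
There are 1596 indicators.
For each fixed pair i < j, the values π(i) and π(j) are two distinct elements of {1, …, 57} in uniformly random order; by symmetry P[π(i) > π(j)] = 1/2.
By linearity: E[X] = 1596 · (1/2) = C(57, 2) · (1/2) = 1596/2 = 798 ≈ 798.00000.

E[X] = 798 = 798.00000.
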